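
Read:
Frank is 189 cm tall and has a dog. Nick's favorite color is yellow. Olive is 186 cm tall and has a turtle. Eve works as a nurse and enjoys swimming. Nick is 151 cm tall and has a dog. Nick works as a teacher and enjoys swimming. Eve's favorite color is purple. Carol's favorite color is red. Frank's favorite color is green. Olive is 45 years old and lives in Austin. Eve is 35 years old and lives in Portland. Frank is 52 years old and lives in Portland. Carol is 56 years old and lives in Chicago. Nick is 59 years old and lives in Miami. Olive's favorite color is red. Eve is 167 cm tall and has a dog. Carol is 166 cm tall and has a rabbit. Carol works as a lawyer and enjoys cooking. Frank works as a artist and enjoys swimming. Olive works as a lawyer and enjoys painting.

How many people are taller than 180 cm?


Taller than 180: 2

2


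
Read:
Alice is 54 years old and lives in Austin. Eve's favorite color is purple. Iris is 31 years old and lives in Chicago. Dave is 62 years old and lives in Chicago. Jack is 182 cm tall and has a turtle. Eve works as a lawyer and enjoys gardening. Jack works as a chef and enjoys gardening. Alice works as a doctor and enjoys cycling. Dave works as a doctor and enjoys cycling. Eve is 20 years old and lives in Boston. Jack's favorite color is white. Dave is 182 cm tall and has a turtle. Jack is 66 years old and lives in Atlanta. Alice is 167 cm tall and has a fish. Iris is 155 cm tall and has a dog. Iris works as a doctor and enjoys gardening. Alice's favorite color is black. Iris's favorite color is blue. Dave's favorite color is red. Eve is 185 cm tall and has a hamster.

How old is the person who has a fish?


Person with fish is Alice, age 54

54


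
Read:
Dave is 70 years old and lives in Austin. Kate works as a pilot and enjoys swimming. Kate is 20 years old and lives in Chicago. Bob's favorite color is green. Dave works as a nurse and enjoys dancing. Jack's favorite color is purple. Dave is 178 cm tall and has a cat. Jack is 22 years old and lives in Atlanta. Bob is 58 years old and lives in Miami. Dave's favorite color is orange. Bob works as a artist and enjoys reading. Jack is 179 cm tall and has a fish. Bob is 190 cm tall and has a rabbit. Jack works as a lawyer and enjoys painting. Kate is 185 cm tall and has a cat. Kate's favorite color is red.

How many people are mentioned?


People: Kate, Jack, Bob, Dave. Count = 4

4


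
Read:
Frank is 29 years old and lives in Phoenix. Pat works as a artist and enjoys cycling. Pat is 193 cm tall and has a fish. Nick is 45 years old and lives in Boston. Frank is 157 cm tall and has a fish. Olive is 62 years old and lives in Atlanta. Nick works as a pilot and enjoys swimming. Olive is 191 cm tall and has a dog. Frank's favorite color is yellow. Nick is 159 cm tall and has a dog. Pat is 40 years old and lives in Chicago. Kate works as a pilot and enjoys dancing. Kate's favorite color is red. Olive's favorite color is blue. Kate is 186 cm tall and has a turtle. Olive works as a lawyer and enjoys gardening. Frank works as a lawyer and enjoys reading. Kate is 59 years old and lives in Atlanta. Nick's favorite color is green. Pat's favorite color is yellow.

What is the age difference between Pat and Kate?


|40 - 59| = 19

19


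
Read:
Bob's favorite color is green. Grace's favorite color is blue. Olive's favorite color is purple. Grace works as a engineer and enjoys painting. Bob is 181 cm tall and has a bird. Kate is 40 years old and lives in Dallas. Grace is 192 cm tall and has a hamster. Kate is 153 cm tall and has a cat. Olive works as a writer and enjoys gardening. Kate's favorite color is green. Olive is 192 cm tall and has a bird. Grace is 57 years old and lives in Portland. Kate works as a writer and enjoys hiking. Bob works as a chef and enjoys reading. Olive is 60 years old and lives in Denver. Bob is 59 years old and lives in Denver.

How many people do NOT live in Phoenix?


Not in Phoenix: 4

4


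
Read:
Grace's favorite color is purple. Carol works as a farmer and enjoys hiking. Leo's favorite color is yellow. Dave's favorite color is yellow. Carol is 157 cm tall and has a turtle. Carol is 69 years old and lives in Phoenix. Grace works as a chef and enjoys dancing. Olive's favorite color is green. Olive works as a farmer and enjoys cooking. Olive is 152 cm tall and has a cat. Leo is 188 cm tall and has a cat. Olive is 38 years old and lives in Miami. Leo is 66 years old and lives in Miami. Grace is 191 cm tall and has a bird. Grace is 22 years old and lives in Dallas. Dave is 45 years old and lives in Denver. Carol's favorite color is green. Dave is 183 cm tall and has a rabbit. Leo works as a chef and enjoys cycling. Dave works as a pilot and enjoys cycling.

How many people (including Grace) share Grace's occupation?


Grace is a chef. Count = 2

2


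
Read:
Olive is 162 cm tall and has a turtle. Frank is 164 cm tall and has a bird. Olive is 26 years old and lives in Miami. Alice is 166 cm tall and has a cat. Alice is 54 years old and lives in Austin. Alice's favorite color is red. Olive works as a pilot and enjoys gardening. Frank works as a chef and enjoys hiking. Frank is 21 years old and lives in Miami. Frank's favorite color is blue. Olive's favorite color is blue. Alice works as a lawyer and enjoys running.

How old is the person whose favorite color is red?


Person with favorite color=red is Alice, age 54

54


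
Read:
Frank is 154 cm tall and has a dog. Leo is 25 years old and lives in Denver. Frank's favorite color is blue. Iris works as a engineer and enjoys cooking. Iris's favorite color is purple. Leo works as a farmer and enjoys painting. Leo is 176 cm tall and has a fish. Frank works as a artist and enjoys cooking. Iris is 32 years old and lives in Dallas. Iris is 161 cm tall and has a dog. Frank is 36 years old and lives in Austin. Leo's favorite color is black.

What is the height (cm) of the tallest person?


Tallest: Leo at 176 cm

176


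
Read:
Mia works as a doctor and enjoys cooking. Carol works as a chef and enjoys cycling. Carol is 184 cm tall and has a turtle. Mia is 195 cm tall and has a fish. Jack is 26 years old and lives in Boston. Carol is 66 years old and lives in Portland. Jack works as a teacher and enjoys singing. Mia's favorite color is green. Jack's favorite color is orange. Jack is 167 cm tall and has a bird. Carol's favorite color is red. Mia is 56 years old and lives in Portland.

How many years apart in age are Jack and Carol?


26 vs 66, diff = 40

40


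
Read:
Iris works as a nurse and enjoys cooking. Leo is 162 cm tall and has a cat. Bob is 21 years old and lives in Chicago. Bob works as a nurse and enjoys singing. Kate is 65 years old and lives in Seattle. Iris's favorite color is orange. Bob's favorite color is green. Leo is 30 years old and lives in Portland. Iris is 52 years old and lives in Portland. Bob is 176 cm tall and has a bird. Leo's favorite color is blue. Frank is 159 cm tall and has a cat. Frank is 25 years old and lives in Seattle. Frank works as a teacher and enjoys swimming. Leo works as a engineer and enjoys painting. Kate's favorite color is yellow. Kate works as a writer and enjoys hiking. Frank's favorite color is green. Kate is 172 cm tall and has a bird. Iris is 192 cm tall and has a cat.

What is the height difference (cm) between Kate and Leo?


|172 - 162| = 10

10


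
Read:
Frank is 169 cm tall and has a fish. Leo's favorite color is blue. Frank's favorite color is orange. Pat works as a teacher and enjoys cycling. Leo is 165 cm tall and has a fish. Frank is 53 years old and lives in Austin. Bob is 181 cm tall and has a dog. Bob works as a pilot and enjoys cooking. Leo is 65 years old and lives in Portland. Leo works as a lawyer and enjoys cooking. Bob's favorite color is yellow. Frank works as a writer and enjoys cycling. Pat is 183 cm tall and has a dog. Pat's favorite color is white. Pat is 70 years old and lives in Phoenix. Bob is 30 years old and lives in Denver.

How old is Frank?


Frank is 53 years old

53


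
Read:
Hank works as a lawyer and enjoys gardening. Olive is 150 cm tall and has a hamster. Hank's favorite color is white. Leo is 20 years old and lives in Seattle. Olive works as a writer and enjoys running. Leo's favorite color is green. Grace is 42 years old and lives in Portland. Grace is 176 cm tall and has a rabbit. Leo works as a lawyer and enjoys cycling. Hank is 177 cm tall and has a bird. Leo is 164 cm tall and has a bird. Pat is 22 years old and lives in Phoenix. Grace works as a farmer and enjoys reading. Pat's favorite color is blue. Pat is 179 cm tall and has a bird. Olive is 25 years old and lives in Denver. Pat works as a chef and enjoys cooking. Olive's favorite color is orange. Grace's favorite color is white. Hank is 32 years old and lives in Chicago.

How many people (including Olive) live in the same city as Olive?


Olive lives in Denver. Count = 1

1


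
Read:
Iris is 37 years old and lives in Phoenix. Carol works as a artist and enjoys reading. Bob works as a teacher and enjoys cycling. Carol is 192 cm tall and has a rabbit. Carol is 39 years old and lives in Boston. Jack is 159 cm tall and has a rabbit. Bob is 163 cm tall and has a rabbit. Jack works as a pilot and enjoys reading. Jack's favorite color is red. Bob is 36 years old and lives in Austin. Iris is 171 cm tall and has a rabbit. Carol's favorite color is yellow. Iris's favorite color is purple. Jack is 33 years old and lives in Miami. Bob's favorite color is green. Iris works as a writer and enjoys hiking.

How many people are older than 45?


Filter: 0

0


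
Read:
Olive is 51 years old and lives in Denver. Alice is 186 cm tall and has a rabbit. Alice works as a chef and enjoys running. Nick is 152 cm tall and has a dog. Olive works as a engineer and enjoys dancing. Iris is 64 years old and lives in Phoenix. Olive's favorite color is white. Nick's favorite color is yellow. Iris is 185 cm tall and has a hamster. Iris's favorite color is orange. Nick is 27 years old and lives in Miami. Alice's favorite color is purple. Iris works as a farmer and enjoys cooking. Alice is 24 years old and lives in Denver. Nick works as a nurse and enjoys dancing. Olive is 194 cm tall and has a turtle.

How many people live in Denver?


Count in Denver: 2

2


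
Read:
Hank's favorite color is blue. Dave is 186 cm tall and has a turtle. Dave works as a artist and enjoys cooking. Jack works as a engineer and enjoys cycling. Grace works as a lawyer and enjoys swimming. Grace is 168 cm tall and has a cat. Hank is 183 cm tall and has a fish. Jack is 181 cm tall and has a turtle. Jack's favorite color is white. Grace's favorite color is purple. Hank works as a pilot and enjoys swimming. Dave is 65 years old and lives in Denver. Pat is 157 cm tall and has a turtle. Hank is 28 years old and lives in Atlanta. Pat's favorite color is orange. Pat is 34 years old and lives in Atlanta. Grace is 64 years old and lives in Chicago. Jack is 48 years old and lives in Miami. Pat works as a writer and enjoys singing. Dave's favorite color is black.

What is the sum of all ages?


48+28+34+64+65 = 239

239


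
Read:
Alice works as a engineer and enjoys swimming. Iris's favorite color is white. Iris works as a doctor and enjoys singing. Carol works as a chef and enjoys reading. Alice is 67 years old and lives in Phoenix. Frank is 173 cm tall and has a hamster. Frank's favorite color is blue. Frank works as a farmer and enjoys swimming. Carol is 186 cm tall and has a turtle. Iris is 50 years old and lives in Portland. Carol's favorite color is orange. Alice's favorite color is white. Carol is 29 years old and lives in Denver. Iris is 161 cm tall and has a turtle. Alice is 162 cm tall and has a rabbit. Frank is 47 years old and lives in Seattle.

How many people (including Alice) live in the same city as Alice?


Alice lives in Phoenix. Count = 1

1


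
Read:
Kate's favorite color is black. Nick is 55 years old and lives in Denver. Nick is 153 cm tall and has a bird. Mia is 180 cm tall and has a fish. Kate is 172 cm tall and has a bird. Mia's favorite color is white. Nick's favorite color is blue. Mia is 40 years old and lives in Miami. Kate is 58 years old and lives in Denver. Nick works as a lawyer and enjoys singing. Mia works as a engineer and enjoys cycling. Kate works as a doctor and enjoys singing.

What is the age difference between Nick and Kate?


|55 - 58| = 3

3


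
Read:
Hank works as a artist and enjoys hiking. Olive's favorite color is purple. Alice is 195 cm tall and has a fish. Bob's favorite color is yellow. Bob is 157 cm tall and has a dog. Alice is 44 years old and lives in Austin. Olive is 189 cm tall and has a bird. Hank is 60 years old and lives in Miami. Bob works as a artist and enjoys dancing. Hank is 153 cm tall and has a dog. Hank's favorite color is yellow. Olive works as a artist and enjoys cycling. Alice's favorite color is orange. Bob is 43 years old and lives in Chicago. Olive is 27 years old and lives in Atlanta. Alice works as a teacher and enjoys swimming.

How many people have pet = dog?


Count: 2

2


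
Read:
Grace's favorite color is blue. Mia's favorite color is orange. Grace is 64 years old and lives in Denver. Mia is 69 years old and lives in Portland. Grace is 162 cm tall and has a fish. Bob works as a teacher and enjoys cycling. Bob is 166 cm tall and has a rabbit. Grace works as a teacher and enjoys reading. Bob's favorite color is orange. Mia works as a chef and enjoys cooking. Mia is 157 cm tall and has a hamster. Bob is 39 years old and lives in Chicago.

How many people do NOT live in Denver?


Not in Denver: 2

2


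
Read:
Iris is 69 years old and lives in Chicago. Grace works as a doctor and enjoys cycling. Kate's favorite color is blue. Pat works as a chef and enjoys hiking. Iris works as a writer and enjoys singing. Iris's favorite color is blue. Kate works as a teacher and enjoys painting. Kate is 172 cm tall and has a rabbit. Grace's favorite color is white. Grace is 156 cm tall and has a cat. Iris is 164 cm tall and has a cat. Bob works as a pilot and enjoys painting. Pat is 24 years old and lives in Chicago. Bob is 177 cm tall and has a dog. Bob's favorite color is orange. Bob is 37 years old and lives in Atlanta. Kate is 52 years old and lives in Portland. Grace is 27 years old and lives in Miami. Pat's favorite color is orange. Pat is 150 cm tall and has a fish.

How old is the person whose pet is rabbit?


Person with pet=rabbit is Kate, age 52

52


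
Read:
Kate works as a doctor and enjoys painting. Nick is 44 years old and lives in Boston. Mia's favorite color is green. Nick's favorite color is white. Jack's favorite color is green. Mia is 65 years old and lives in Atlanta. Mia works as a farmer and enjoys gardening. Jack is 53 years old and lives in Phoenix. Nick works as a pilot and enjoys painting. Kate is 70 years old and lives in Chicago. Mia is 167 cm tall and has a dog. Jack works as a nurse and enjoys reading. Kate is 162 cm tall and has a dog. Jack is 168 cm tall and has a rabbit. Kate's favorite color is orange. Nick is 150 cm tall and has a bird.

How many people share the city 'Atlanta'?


Count: 1

1


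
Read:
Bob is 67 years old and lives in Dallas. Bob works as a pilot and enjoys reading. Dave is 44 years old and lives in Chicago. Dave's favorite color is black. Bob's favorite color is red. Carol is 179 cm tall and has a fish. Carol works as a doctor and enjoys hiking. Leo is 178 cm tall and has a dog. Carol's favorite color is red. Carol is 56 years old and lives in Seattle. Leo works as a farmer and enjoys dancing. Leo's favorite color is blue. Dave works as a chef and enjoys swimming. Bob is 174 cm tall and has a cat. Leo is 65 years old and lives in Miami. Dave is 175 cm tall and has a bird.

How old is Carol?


Carol is 56 years old

56


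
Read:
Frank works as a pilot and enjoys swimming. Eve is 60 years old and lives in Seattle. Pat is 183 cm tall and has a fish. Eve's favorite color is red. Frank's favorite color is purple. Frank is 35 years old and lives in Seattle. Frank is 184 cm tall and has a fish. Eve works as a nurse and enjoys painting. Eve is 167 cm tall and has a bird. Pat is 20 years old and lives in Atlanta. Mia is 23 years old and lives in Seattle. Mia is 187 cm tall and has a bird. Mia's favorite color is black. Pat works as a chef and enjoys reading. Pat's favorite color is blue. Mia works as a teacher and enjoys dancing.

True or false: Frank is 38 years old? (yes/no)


Frank is actually 35. no

no


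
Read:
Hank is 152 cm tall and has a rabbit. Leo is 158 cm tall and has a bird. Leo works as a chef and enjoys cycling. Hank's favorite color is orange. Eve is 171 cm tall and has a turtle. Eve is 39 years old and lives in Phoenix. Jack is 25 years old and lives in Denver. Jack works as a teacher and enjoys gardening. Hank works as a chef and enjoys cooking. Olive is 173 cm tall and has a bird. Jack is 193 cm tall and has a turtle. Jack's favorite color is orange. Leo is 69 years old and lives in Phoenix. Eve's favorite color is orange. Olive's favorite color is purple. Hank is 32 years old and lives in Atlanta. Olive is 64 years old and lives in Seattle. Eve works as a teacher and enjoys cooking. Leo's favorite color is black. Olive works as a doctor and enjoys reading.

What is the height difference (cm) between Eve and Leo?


|171 - 158| = 13

13


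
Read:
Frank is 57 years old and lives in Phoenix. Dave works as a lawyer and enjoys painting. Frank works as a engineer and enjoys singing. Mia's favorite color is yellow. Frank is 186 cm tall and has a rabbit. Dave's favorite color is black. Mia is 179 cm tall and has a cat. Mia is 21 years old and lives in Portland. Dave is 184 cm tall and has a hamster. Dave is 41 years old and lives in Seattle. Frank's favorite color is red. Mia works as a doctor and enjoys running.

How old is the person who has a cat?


Person with cat is Mia, age 21

21


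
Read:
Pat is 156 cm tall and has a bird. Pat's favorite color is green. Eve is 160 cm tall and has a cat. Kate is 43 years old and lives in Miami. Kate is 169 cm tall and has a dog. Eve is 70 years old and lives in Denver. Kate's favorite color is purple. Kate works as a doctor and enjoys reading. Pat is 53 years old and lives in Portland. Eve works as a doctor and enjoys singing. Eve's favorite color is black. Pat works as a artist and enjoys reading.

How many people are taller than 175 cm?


Taller than 175: 0

0


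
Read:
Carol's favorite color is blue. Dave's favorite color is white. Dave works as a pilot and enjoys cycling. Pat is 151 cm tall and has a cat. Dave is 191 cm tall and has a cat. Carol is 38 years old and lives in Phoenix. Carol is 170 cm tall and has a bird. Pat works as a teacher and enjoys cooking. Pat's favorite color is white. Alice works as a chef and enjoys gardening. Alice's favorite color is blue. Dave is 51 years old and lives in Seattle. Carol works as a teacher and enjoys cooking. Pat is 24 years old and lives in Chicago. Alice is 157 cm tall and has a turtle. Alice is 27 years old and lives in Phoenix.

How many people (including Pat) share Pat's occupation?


Pat is a teacher. Count = 2

2


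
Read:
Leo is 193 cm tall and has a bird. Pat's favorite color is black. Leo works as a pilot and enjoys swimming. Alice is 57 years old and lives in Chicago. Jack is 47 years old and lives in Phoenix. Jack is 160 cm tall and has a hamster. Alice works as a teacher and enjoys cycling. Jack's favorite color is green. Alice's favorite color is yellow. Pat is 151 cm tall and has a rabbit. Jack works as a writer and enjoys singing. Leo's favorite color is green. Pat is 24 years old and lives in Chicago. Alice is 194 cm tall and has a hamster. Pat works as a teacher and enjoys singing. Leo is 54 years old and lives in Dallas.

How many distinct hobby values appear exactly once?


Unique hobby values: 2

2


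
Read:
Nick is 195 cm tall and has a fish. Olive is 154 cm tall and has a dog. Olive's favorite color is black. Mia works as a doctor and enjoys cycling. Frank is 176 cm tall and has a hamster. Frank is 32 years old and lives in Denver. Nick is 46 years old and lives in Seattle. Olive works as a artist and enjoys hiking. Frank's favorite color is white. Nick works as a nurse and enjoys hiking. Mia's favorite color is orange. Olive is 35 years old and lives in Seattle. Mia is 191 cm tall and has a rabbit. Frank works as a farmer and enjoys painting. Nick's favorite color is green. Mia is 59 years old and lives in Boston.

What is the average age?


Sum=172, n=4, avg=43

43


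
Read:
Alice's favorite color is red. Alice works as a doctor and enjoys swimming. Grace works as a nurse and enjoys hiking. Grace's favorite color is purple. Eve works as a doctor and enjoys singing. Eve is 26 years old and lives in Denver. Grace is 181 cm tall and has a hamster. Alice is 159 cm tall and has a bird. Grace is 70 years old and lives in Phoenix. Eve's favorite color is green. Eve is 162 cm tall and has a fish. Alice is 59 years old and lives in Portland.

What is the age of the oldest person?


Oldest: Grace at 70

70


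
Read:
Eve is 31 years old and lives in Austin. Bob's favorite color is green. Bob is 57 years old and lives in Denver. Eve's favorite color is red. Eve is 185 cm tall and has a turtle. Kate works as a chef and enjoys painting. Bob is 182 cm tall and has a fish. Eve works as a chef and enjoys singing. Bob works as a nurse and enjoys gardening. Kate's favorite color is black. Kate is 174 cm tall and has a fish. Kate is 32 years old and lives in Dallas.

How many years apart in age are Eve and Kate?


31 vs 32, diff = 1

1


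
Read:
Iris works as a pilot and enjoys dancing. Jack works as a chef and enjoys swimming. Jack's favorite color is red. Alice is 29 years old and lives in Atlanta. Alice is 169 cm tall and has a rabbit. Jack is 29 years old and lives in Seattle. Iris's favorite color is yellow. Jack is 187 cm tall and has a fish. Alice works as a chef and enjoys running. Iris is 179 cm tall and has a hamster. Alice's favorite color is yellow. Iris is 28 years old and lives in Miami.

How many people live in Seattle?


Count in Seattle: 1

1


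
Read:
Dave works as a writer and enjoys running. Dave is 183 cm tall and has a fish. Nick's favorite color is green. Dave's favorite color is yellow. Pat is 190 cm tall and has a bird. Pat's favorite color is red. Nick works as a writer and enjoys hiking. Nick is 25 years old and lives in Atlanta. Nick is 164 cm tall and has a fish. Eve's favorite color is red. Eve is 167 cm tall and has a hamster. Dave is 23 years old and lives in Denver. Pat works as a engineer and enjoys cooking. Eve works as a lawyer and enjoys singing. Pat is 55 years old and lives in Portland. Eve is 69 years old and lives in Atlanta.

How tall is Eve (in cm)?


Eve is 167 cm tall

167


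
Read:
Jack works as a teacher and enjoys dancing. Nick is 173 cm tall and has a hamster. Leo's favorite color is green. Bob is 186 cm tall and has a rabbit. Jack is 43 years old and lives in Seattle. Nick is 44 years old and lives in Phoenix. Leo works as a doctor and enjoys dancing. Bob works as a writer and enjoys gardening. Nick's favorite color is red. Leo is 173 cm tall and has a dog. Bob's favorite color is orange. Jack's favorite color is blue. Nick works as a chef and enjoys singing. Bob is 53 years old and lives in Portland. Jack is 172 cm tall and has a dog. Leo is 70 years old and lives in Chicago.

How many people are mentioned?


People: Leo, Nick, Bob, Jack. Count = 4

4


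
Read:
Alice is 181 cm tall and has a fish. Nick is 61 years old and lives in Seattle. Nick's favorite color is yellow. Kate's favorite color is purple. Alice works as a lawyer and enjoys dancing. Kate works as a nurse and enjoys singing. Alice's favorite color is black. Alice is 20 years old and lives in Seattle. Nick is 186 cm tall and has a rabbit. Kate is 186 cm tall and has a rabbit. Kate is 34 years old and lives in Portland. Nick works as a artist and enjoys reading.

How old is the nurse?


The nurse is Kate, age 34

34


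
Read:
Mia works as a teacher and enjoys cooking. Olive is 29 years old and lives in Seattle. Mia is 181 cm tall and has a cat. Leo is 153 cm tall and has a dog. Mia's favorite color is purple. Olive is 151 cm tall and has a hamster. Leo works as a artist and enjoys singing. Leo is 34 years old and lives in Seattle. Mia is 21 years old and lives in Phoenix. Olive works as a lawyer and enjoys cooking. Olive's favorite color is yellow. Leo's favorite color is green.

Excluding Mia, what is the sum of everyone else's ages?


Sum (excluding Mia): 63

63


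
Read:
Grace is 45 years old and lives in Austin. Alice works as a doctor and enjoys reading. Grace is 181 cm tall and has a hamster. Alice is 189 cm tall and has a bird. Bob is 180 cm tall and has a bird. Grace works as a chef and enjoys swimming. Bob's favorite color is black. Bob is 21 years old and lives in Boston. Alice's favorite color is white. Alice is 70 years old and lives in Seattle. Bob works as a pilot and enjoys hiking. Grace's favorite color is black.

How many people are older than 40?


Filter: 2

2


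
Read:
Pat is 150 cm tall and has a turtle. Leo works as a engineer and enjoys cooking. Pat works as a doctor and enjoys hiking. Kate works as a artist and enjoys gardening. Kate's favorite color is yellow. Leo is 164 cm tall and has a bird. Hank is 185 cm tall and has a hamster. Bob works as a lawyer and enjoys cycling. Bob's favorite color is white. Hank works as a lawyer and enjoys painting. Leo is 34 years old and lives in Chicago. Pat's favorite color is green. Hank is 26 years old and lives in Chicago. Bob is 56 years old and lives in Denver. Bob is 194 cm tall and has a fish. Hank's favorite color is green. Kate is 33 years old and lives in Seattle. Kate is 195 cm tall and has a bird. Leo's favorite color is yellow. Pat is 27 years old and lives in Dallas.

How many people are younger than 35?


Filter: 4

4


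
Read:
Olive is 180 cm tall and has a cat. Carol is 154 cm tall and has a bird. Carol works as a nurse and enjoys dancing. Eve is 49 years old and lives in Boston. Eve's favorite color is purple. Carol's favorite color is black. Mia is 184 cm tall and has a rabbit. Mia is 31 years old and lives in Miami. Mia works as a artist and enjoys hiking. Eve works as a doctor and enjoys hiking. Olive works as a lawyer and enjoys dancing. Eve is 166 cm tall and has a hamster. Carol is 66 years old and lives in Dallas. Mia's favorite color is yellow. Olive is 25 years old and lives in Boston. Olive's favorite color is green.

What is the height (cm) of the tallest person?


Tallest: Mia at 184 cm

184


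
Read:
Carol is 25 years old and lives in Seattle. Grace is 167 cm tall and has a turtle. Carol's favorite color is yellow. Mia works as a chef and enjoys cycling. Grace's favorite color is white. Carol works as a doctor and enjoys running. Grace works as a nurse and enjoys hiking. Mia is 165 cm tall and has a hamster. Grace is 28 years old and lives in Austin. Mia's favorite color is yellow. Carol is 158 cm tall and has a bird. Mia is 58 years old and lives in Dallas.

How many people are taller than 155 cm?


Taller than 155: 3

3


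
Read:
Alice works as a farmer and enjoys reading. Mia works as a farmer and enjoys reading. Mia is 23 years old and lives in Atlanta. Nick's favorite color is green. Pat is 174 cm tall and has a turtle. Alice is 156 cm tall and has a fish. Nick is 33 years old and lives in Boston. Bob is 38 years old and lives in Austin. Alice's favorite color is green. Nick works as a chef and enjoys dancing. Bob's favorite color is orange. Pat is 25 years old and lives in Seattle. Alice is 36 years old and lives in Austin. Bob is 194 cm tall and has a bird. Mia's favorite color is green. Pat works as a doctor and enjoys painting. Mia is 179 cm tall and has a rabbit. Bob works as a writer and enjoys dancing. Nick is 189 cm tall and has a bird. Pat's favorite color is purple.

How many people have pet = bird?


Count: 2

2


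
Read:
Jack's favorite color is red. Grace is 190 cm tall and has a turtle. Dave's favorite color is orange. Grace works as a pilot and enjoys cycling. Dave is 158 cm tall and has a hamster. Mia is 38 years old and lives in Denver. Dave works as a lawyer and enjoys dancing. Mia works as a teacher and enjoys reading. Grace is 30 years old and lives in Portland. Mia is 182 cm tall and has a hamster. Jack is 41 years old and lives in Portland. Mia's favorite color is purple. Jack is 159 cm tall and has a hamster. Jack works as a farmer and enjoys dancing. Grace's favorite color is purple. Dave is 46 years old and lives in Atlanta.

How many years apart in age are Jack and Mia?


41 vs 38, diff = 3

3


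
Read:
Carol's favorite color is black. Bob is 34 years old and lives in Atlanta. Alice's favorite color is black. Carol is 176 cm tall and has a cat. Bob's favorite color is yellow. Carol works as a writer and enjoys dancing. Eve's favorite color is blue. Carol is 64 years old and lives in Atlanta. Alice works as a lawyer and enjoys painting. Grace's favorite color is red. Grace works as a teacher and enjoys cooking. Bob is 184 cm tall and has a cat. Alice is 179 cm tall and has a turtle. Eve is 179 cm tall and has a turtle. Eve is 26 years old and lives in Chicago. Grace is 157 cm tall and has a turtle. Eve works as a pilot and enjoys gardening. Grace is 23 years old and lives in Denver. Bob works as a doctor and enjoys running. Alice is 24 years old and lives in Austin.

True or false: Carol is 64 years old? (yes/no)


Carol is actually 64. yes

yes


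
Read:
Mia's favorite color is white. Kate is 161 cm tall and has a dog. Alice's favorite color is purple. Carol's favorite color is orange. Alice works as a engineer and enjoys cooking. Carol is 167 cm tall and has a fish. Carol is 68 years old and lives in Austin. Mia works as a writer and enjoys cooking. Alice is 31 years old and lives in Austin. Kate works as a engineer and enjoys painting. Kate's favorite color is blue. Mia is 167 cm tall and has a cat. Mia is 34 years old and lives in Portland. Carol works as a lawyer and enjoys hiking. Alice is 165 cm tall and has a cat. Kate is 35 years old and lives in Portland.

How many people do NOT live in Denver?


Not in Denver: 4

4


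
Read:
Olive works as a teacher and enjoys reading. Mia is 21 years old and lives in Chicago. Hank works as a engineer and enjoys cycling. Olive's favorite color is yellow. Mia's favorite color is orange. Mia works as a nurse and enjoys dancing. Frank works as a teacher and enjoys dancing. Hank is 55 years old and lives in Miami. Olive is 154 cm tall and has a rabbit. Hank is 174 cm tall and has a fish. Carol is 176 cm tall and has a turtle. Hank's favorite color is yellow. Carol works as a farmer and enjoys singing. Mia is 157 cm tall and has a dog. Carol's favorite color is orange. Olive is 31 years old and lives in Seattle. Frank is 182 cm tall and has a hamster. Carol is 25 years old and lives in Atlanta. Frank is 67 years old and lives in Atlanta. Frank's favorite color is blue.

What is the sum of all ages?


67+25+55+21+31 = 199

199


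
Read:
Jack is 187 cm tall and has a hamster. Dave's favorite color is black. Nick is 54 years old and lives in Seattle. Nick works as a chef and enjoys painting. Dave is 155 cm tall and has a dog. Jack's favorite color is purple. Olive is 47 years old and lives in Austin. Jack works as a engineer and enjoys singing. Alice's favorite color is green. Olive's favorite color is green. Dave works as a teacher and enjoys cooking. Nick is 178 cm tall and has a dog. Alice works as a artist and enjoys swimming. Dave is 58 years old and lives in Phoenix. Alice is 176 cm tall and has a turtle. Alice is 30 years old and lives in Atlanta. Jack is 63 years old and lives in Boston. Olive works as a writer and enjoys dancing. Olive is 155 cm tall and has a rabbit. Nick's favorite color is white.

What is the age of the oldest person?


Oldest: Jack at 63

63


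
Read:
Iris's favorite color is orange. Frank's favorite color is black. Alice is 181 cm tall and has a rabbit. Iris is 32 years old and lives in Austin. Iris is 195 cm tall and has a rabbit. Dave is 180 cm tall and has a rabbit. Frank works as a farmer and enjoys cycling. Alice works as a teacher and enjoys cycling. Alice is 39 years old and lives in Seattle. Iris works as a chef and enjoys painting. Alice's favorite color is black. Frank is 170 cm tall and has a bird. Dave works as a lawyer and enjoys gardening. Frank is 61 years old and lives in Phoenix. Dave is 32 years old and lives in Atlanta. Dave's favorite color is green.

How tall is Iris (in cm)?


Iris is 195 cm tall

195


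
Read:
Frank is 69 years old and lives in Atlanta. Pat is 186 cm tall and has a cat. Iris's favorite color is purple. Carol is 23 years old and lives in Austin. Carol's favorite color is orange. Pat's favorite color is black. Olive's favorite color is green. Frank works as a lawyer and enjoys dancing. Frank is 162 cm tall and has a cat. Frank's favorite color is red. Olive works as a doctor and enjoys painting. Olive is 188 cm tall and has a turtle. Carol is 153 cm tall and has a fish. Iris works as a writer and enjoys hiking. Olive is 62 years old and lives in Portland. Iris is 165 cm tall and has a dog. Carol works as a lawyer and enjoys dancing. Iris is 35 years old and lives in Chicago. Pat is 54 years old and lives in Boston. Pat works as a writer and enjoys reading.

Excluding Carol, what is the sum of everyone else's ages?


Sum (excluding Carol): 220

220


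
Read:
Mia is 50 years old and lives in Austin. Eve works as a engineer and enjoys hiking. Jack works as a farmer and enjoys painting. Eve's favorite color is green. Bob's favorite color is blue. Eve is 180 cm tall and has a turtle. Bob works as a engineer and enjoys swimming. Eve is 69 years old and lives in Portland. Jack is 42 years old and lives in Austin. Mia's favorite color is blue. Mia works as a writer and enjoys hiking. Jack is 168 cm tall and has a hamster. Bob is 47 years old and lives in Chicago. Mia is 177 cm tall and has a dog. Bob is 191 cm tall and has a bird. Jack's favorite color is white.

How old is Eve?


Eve is 69 years old

69


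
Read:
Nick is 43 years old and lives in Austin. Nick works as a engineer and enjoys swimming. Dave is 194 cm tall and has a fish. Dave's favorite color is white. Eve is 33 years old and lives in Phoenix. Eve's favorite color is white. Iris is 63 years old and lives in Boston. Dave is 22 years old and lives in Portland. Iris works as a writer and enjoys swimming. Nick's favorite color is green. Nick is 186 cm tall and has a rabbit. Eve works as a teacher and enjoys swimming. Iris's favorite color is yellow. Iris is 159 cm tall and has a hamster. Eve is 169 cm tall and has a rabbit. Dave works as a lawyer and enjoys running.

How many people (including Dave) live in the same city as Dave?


Dave lives in Portland. Count = 1

1


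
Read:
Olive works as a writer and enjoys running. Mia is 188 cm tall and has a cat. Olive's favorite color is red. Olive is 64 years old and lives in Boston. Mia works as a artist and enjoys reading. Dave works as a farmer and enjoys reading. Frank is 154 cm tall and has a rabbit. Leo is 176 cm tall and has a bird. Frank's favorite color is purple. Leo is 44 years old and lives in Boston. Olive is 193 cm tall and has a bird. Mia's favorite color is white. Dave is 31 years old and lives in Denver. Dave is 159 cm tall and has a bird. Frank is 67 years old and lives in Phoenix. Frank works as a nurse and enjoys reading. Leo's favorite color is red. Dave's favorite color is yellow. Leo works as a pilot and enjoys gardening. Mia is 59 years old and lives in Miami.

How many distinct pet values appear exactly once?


Unique pet values: 2

2


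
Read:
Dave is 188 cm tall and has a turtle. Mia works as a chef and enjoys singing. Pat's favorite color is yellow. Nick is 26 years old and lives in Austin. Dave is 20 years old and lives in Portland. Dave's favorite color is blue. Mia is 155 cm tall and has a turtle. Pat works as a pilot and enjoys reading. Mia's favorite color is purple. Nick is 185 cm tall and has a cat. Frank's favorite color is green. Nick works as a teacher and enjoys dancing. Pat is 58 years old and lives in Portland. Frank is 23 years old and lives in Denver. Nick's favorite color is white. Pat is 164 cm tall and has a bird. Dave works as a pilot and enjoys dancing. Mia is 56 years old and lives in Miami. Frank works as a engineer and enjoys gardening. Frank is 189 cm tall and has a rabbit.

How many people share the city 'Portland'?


Count: 2

2


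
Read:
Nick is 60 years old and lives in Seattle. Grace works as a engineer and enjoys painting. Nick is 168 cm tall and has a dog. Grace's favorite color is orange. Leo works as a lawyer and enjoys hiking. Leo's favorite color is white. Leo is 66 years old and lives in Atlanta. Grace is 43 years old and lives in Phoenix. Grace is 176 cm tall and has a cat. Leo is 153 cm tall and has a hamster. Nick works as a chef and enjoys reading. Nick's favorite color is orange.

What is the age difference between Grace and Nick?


|43 - 60| = 17

17


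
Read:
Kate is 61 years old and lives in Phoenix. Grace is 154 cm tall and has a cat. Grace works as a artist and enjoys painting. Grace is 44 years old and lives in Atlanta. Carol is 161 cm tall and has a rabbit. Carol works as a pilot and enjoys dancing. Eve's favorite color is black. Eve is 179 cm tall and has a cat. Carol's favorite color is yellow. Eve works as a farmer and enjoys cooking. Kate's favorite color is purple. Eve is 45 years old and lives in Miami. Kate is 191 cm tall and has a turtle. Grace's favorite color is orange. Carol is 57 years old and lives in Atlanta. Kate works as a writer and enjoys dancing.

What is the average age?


Sum=207, n=4, avg=51.75

51.75


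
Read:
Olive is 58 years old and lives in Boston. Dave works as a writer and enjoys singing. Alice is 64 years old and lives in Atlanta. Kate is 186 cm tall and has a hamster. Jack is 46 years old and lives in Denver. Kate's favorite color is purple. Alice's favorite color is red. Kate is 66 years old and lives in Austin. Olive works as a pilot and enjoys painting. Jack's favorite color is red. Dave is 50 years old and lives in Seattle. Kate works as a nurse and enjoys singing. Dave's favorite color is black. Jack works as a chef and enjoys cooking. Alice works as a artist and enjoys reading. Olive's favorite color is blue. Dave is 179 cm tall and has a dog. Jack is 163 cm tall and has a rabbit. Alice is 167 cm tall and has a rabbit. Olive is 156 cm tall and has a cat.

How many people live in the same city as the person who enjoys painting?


Person with hobby painting is Olive, city Boston. Count = 1

1


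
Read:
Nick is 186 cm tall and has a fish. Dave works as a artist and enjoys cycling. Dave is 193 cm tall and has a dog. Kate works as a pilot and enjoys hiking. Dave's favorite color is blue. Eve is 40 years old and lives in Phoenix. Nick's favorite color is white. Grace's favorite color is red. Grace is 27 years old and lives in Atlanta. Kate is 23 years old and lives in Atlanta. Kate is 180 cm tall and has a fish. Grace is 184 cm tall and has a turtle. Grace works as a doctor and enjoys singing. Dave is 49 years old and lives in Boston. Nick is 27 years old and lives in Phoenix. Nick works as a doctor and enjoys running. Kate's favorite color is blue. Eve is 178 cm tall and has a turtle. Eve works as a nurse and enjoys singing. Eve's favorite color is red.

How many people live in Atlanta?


Count in Atlanta: 2

2


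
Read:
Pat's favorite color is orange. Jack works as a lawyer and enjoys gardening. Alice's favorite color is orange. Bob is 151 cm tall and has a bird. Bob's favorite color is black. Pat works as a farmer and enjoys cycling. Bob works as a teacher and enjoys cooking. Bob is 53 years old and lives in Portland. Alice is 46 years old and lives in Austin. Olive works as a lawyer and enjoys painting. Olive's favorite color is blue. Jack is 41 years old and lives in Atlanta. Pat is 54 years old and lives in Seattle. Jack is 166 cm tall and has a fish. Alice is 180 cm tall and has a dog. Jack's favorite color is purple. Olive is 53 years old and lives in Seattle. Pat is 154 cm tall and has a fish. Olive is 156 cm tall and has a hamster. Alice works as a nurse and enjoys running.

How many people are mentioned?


People: Bob, Jack, Pat, Olive, Alice. Count = 5

5
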